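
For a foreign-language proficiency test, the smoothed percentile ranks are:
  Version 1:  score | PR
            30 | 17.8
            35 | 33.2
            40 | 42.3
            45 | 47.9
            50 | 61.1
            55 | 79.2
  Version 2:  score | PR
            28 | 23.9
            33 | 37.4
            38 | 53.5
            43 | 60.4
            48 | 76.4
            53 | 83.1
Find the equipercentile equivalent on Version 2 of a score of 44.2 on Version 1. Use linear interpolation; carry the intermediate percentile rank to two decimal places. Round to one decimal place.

36.0

PR of 44.2 on Version 1: 42.3 + (44.2 − 40)/(45 − 40) × (47.9 − 42.3) = 47.00
On Version 2, PR 47.00 falls between score 33 (PR 37.4) and 38 (PR 53.5).
Interpolate: 33 + (47.00 − 37.4)/(53.5 − 37.4) × (38 − 33) = 36.0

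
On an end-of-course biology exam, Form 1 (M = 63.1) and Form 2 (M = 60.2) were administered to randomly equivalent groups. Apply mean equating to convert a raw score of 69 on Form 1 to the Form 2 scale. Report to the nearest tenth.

66.1

Mean equating: y = x + (M_Y − M_X) = 69 + (60.2 − 63.1) = 66.1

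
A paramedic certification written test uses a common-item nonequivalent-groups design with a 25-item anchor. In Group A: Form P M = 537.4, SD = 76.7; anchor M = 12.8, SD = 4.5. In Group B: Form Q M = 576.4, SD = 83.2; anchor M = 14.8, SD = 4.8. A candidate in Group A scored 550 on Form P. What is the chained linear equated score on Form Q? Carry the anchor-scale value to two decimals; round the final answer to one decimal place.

554.6

Form P → anchor (Group A): v = (4.5/76.7)(550 − 537.4) + 12.8 = 13.54
anchor → Form Q (Group B): y = (83.2/4.8)(13.54 − 14.8) + 576.4 = 554.6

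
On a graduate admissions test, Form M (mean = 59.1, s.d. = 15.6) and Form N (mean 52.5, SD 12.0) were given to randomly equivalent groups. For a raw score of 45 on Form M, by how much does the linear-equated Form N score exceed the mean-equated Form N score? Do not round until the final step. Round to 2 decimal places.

3.25

Mean-equated: 45 + (52.5 − 59.1) = 38.40
Linear-equated: (12.0/15.6)(45 − 59.1) + 52.5 = 41.654
Difference = 41.654 − 38.40 = 3.25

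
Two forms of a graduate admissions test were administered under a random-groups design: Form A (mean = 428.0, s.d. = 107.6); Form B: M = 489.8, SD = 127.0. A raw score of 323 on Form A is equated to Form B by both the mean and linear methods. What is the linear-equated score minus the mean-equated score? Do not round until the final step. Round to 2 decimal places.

Mean-equated: 323 + (489.8 − 428.0) = 384.80
Linear-equated: (127.0/107.6)(323 − 428.0) + 489.8 = 365.869
Difference = 365.869 − 384.80 = -18.93

-18.93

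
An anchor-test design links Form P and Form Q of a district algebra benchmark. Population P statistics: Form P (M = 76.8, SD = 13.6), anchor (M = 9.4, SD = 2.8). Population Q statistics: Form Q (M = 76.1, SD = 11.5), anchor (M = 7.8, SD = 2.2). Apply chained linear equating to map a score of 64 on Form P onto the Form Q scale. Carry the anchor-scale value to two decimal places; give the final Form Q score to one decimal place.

70.7

Form P → anchor (Population P): v = (2.8/13.6)(64 − 76.8) + 9.4 = 6.76
anchor → Form Q (Population Q): y = (11.5/2.2)(6.76 − 7.8) + 76.1 = 70.7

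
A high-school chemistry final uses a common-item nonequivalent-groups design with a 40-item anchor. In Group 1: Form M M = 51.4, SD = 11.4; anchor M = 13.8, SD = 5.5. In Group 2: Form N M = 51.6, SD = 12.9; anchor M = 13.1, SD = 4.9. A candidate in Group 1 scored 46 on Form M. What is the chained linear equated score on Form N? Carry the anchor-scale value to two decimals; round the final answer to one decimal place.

46.6

Form M → anchor (Group 1): v = (5.5/11.4)(46 − 51.4) + 13.8 = 11.19
anchor → Form N (Group 2): y = (12.9/4.9)(11.19 − 13.1) + 51.6 = 46.6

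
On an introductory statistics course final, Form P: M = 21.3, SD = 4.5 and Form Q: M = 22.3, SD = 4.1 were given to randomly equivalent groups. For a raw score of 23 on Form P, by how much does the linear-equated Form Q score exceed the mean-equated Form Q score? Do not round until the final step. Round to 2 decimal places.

-0.15

Mean-equated: 23 + (22.3 − 21.3) = 24.00
Linear-equated: (4.1/4.5)(23 − 21.3) + 22.3 = 23.849
Difference = 23.849 − 24.00 = -0.15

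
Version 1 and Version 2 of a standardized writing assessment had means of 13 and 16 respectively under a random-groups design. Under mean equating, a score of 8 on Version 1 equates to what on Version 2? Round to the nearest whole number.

11

Mean equating: y = x + (M_Y − M_X) = 8 + (16 − 13) = 11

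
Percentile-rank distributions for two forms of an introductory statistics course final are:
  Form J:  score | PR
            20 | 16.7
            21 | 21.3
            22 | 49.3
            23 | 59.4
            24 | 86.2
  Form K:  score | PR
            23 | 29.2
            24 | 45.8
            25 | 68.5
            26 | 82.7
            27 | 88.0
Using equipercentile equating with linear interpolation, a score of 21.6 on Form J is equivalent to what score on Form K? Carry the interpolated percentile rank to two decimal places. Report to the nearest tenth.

PR of 21.6 on Form J: 21.3 + (21.6 − 21)/(22 − 21) × (49.3 − 21.3) = 38.10
On Form K, PR 38.10 falls between score 23 (PR 29.2) and 24 (PR 45.8).
Interpolate: 23 + (38.10 − 29.2)/(45.8 − 29.2) × (24 − 23) = 23.5

23.5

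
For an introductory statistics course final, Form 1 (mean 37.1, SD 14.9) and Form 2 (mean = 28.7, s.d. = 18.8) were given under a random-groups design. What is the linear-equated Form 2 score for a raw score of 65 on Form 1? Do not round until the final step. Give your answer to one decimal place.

63.9

Linear equating: y = (SD_Y/SD_X)(x − M_X) + M_Y
y = (18.8/14.9)(65 − 37.1) + 28.7
y = 1.261745 × 27.9 + 28.7 = 35.2027 + 28.7 = 63.9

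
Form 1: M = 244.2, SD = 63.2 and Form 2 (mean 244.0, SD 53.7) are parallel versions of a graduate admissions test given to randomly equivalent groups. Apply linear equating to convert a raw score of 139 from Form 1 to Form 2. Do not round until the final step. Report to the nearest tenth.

154.6

Linear equating: y = (SD_Y/SD_X)(x − M_X) + M_Y
y = (53.7/63.2)(139 − 244.2) + 244.0
y = 0.849684 × -105.2 + 244.0 = -89.3867 + 244.0 = 154.6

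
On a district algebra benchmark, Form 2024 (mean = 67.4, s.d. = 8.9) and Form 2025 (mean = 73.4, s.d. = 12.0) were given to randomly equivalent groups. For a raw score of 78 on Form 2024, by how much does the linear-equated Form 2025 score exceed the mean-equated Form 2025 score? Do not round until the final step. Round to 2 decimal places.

Mean-equated: 78 + (73.4 − 67.4) = 84.00
Linear-equated: (12.0/8.9)(78 − 67.4) + 73.4 = 87.692
Difference = 87.692 − 84.00 = 3.69

3.69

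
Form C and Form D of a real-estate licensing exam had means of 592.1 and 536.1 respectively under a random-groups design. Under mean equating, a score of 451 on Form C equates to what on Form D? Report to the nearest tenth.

Mean equating: y = x + (M_Y − M_X) = 451 + (536.1 − 592.1) = 395.0

395.0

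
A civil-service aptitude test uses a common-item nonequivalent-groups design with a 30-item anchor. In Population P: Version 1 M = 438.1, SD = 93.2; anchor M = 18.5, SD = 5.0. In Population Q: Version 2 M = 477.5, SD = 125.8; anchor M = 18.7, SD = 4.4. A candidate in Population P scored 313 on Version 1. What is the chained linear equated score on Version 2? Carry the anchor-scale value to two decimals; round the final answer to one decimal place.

Version 1 → anchor (Population P): v = (5.0/93.2)(313 − 438.1) + 18.5 = 11.79
anchor → Version 2 (Population Q): y = (125.8/4.4)(11.79 − 18.7) + 477.5 = 279.9

279.9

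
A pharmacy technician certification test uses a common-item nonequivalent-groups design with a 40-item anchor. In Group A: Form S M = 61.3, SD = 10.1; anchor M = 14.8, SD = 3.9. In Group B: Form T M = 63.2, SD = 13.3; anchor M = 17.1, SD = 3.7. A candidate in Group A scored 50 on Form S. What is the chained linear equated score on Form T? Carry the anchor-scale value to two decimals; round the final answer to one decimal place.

Form S → anchor (Group A): v = (3.9/10.1)(50 − 61.3) + 14.8 = 10.44
anchor → Form T (Group B): y = (13.3/3.7)(10.44 − 17.1) + 63.2 = 39.3

39.3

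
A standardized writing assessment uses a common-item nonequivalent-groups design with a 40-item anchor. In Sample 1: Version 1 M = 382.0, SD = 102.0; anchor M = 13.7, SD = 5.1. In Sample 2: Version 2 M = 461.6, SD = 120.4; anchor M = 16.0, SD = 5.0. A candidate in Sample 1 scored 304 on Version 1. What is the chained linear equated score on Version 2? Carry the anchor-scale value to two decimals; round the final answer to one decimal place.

Version 1 → anchor (Sample 1): v = (5.1/102.0)(304 − 382.0) + 13.7 = 9.80
anchor → Version 2 (Sample 2): y = (120.4/5.0)(9.80 − 16.0) + 461.6 = 312.3

312.3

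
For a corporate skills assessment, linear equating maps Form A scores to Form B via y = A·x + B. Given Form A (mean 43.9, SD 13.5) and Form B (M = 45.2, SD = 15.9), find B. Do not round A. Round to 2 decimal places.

A = SD_Y / SD_X = 15.9 / 13.5 = 1.177778
B = M_Y − A·M_X = 45.2 − 1.177778 × 43.9 = -6.50

-6.50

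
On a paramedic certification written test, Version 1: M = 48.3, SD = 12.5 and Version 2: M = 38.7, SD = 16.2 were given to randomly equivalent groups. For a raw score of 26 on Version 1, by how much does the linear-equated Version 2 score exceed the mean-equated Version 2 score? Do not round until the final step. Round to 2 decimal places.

Mean-equated: 26 + (38.7 − 48.3) = 16.40
Linear-equated: (16.2/12.5)(26 − 48.3) + 38.7 = 9.799
Difference = 9.799 − 16.40 = -6.60

-6.60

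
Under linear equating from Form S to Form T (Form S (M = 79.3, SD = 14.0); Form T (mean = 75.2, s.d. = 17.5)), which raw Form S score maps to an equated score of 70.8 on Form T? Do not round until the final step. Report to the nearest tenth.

Invert y = (SD_Y/SD_X)(x − M_X) + M_Y:
x = (SD_X/SD_Y)(y − M_Y) + M_X = (14.0/17.5)(70.8 − 75.2) + 79.3
x = 0.800000 × -4.400 + 79.3 = 75.8

75.8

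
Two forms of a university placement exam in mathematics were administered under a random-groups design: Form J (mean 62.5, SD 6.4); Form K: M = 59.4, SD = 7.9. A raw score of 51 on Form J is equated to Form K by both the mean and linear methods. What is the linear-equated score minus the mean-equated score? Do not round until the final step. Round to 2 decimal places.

-2.70

Mean-equated: 51 + (59.4 − 62.5) = 47.90
Linear-equated: (7.9/6.4)(51 − 62.5) + 59.4 = 45.205
Difference = 45.205 − 47.90 = -2.70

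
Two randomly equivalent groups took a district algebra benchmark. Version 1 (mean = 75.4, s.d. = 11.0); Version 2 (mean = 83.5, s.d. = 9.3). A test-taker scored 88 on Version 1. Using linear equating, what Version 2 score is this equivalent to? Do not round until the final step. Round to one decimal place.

Linear equating: y = (SD_Y/SD_X)(x − M_X) + M_Y
y = (9.3/11.0)(88 − 75.4) + 83.5
y = 0.845455 × 12.6 + 83.5 = 10.6527 + 83.5 = 94.2

94.2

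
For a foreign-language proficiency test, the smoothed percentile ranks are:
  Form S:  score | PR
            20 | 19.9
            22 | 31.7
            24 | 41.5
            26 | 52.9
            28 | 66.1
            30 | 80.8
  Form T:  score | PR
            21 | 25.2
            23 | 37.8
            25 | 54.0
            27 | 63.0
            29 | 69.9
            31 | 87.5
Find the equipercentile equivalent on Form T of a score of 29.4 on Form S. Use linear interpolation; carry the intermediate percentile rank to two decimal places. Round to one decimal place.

PR of 29.4 on Form S: 66.1 + (29.4 − 28)/(30 − 28) × (80.8 − 66.1) = 76.39
On Form T, PR 76.39 falls between score 29 (PR 69.9) and 31 (PR 87.5).
Interpolate: 29 + (76.39 − 69.9)/(87.5 − 69.9) × (31 − 29) = 29.7

29.7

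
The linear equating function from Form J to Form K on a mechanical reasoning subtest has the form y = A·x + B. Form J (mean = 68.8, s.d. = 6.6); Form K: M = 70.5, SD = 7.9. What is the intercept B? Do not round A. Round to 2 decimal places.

-11.85

A = SD_Y / SD_X = 7.9 / 6.6 = 1.196970
B = M_Y − A·M_X = 70.5 − 1.196970 × 68.8 = -11.85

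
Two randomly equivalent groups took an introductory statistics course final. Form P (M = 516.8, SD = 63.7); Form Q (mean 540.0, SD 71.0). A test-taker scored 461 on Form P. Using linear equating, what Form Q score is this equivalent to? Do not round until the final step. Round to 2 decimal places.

Linear equating: y = (SD_Y/SD_X)(x − M_X) + M_Y
y = (71.0/63.7)(461 − 516.8) + 540.0
y = 1.114600 × -55.8 + 540.0 = -62.1947 + 540.0 = 477.81

477.81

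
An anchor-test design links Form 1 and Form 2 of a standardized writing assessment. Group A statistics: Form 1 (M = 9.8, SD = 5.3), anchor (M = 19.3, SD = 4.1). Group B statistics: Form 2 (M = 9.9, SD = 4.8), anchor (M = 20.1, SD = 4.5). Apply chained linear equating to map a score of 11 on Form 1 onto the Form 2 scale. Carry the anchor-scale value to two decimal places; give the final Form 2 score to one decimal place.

Form 1 → anchor (Group A): v = (4.1/5.3)(11 − 9.8) + 19.3 = 20.23
anchor → Form 2 (Group B): y = (4.8/4.5)(20.23 − 20.1) + 9.9 = 10.0

10.0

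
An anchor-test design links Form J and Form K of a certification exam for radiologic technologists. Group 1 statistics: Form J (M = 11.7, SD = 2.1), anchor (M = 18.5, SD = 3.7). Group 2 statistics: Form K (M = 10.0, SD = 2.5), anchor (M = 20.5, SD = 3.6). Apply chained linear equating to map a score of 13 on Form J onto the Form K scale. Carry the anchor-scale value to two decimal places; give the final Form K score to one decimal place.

10.2

Form J → anchor (Group 1): v = (3.7/2.1)(13 − 11.7) + 18.5 = 20.79
anchor → Form K (Group 2): y = (2.5/3.6)(20.79 − 20.5) + 10.0 = 10.2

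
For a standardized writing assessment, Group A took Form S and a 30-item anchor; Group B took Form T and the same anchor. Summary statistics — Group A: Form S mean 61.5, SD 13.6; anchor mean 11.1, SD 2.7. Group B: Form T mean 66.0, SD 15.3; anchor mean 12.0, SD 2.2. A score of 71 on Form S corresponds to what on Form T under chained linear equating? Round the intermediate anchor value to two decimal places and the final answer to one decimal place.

Form S → anchor (Group A): v = (2.7/13.6)(71 − 61.5) + 11.1 = 12.99
anchor → Form T (Group B): y = (15.3/2.2)(12.99 − 12.0) + 66.0 = 72.9

72.9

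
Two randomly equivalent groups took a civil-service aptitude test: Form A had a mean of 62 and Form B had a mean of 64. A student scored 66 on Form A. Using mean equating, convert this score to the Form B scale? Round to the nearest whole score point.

Mean equating: y = x + (M_Y − M_X) = 66 + (64 − 62) = 68

68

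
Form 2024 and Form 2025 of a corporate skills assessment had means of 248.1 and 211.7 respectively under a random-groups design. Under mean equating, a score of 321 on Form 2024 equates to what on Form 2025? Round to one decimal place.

284.6

Mean equating: y = x + (M_Y − M_X) = 321 + (211.7 − 248.1) = 284.6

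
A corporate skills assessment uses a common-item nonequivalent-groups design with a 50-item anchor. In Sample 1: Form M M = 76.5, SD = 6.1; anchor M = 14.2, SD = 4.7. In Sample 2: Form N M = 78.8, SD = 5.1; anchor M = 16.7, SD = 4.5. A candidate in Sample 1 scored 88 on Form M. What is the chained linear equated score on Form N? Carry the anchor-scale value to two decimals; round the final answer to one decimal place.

Form M → anchor (Sample 1): v = (4.7/6.1)(88 − 76.5) + 14.2 = 23.06
anchor → Form N (Sample 2): y = (5.1/4.5)(23.06 − 16.7) + 78.8 = 86.0

86.0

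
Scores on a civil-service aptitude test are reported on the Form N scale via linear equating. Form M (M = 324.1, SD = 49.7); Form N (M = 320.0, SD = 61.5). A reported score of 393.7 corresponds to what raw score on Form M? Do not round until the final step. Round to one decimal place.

Invert y = (SD_Y/SD_X)(x − M_X) + M_Y:
x = (SD_X/SD_Y)(y − M_Y) + M_X = (49.7/61.5)(393.7 − 320.0) + 324.1
x = 0.808130 × 73.700 + 324.1 = 383.7

383.7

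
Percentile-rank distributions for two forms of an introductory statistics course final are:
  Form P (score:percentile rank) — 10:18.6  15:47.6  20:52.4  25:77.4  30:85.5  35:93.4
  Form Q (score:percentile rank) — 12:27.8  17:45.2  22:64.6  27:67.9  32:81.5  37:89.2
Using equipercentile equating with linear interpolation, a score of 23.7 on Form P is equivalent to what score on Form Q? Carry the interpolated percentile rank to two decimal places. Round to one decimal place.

28.1

PR of 23.7 on Form P: 52.4 + (23.7 − 20)/(25 − 20) × (77.4 − 52.4) = 70.90
On Form Q, PR 70.90 falls between score 27 (PR 67.9) and 32 (PR 81.5).
Interpolate: 27 + (70.90 − 67.9)/(81.5 − 67.9) × (32 − 27) = 28.1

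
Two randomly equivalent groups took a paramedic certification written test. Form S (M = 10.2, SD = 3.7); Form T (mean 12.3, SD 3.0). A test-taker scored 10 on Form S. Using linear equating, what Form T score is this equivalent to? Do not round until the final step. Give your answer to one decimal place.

12.1

Linear equating: y = (SD_Y/SD_X)(x − M_X) + M_Y
y = (3.0/3.7)(10 − 10.2) + 12.3
y = 0.810811 × -0.2 + 12.3 = -0.1622 + 12.3 = 12.1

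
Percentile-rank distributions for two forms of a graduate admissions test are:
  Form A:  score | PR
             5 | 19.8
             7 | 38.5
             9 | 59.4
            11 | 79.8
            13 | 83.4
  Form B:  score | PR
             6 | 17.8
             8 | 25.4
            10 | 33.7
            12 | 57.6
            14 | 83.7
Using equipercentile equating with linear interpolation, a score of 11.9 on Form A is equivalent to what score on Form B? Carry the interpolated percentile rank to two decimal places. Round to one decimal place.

13.8

PR of 11.9 on Form A: 79.8 + (11.9 − 11)/(13 − 11) × (83.4 − 79.8) = 81.42
On Form B, PR 81.42 falls between score 12 (PR 57.6) and 14 (PR 83.7).
Interpolate: 12 + (81.42 − 57.6)/(83.7 − 57.6) × (14 − 12) = 13.8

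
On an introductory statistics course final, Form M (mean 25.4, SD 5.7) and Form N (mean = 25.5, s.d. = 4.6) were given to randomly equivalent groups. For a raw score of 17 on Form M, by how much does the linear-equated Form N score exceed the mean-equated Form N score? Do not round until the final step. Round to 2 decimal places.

1.62

Mean-equated: 17 + (25.5 − 25.4) = 17.10
Linear-equated: (4.6/5.7)(17 − 25.4) + 25.5 = 18.721
Difference = 18.721 − 17.10 = 1.62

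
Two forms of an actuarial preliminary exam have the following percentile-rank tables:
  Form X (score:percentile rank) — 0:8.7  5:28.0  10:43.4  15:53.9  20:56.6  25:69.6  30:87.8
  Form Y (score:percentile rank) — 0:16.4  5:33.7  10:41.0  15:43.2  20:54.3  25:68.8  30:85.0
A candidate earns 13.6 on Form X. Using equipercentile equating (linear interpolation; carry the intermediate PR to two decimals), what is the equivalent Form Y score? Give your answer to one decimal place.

18.5

PR of 13.6 on Form X: 43.4 + (13.6 − 10)/(15 − 10) × (53.9 − 43.4) = 50.96
On Form Y, PR 50.96 falls between score 15 (PR 43.2) and 20 (PR 54.3).
Interpolate: 15 + (50.96 − 43.2)/(54.3 − 43.2) × (20 − 15) = 18.5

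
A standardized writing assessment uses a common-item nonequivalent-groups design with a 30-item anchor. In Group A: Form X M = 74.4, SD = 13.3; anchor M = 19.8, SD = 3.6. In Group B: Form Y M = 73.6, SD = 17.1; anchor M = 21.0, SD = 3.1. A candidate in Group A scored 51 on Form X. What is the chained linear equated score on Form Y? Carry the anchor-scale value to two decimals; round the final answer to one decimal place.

32.1

Form X → anchor (Group A): v = (3.6/13.3)(51 − 74.4) + 19.8 = 13.47
anchor → Form Y (Group B): y = (17.1/3.1)(13.47 − 21.0) + 73.6 = 32.1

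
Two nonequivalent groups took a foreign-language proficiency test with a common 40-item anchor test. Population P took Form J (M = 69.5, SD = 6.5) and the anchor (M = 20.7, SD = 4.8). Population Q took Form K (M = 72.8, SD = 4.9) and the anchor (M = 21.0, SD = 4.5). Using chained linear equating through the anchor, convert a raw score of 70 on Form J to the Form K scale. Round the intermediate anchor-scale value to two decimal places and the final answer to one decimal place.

72.9

Form J → anchor (Population P): v = (4.8/6.5)(70 − 69.5) + 20.7 = 21.07
anchor → Form K (Population Q): y = (4.9/4.5)(21.07 − 21.0) + 72.8 = 72.9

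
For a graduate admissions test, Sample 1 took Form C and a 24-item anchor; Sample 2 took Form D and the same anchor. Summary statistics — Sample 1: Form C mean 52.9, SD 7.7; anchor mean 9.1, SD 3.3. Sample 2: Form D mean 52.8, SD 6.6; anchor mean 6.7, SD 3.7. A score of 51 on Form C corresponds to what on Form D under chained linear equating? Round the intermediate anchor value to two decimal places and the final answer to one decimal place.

55.6

Form C → anchor (Sample 1): v = (3.3/7.7)(51 − 52.9) + 9.1 = 8.29
anchor → Form D (Sample 2): y = (6.6/3.7)(8.29 − 6.7) + 52.8 = 55.6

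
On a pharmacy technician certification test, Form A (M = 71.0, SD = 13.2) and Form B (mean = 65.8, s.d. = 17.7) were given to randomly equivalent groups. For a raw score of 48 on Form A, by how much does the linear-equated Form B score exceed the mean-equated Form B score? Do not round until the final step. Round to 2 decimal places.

-7.84

Mean-equated: 48 + (65.8 − 71.0) = 42.80
Linear-equated: (17.7/13.2)(48 − 71.0) + 65.8 = 34.959
Difference = 34.959 − 42.80 = -7.84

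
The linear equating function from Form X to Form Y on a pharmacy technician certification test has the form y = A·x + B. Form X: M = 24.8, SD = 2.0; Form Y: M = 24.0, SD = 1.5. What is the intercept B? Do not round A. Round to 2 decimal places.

5.40

A = SD_Y / SD_X = 1.5 / 2.0 = 0.750000
B = M_Y − A·M_X = 24.0 − 0.750000 × 24.8 = 5.40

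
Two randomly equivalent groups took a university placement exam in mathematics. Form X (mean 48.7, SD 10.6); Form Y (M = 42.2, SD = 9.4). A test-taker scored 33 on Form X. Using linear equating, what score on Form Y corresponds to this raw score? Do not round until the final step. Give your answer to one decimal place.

28.3

Linear equating: y = (SD_Y/SD_X)(x − M_X) + M_Y
y = (9.4/10.6)(33 − 48.7) + 42.2
y = 0.886792 × -15.7 + 42.2 = -13.9226 + 42.2 = 28.3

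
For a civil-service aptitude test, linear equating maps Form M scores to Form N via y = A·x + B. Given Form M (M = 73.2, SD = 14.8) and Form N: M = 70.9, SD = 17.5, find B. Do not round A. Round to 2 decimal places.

A = SD_Y / SD_X = 17.5 / 14.8 = 1.182432
B = M_Y − A·M_X = 70.9 − 1.182432 × 73.2 = -15.65

-15.65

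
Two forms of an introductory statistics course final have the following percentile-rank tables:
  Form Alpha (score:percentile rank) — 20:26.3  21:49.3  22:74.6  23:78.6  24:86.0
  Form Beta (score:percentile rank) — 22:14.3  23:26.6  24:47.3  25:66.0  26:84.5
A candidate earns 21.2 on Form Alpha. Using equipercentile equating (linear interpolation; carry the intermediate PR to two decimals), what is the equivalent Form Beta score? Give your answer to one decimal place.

PR of 21.2 on Form Alpha: 49.3 + (21.2 − 21)/(22 − 21) × (74.6 − 49.3) = 54.36
On Form Beta, PR 54.36 falls between score 24 (PR 47.3) and 25 (PR 66.0).
Interpolate: 24 + (54.36 − 47.3)/(66.0 − 47.3) × (25 − 24) = 24.4

24.4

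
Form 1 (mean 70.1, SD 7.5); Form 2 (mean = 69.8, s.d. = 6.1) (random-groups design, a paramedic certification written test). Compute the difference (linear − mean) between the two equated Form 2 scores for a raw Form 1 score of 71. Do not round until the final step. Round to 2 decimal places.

Mean-equated: 71 + (69.8 − 70.1) = 70.70
Linear-equated: (6.1/7.5)(71 − 70.1) + 69.8 = 70.532
Difference = 70.532 − 70.70 = -0.17

-0.17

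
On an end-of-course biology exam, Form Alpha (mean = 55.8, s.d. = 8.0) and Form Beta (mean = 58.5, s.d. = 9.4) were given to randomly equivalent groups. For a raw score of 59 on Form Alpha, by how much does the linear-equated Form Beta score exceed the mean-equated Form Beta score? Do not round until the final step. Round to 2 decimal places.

Mean-equated: 59 + (58.5 − 55.8) = 61.70
Linear-equated: (9.4/8.0)(59 − 55.8) + 58.5 = 62.260
Difference = 62.260 − 61.70 = 0.56

0.56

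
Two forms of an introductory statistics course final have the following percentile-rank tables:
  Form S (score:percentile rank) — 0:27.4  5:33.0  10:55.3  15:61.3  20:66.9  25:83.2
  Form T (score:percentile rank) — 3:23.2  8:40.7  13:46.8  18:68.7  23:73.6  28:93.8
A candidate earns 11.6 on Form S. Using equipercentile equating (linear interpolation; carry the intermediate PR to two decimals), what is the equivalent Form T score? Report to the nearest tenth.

PR of 11.6 on Form S: 55.3 + (11.6 − 10)/(15 − 10) × (61.3 − 55.3) = 57.22
On Form T, PR 57.22 falls between score 13 (PR 46.8) and 18 (PR 68.7).
Interpolate: 13 + (57.22 − 46.8)/(68.7 − 46.8) × (18 − 13) = 15.4

15.4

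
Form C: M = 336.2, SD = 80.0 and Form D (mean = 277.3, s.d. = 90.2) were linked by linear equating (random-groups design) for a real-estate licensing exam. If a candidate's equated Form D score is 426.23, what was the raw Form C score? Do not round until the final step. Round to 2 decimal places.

468.29

Invert y = (SD_Y/SD_X)(x − M_X) + M_Y:
x = (SD_X/SD_Y)(y − M_Y) + M_X = (80.0/90.2)(426.23 − 277.3) + 336.2
x = 0.886918 × 148.930 + 336.2 = 468.29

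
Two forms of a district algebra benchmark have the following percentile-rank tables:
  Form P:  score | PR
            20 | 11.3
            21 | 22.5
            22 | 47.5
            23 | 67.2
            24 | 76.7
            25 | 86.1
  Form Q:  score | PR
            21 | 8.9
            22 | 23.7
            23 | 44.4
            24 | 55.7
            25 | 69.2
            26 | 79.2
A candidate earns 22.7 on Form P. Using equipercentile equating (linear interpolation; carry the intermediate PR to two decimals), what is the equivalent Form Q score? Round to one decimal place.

24.4

PR of 22.7 on Form P: 47.5 + (22.7 − 22)/(23 − 22) × (67.2 − 47.5) = 61.29
On Form Q, PR 61.29 falls between score 24 (PR 55.7) and 25 (PR 69.2).
Interpolate: 24 + (61.29 − 55.7)/(69.2 − 55.7) × (25 − 24) = 24.4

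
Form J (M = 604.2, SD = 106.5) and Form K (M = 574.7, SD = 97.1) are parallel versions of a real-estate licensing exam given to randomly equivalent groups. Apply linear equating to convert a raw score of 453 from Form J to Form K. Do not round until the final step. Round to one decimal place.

Linear equating: y = (SD_Y/SD_X)(x − M_X) + M_Y
y = (97.1/106.5)(453 − 604.2) + 574.7
y = 0.911737 × -151.2 + 574.7 = -137.8546 + 574.7 = 436.8

436.8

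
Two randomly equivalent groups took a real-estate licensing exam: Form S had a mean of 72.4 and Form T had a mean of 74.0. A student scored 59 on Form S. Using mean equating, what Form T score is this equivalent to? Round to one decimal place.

60.6

Mean equating: y = x + (M_Y − M_X) = 59 + (74.0 − 72.4) = 60.6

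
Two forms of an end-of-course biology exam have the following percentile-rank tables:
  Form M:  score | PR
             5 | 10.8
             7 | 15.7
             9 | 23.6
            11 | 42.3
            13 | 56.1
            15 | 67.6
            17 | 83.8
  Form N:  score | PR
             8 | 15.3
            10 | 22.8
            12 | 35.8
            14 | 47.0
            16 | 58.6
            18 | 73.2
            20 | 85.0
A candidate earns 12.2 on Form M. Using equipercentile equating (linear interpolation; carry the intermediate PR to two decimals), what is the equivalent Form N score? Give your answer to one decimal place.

14.6

PR of 12.2 on Form M: 42.3 + (12.2 − 11)/(13 − 11) × (56.1 − 42.3) = 50.58
On Form N, PR 50.58 falls between score 14 (PR 47.0) and 16 (PR 58.6).
Interpolate: 14 + (50.58 − 47.0)/(58.6 − 47.0) × (16 − 14) = 14.6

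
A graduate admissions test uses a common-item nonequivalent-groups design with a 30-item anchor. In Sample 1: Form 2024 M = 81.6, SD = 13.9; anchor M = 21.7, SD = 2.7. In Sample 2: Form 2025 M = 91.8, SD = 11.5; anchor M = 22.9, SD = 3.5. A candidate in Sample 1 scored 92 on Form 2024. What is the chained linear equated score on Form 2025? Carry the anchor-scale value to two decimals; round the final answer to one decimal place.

Form 2024 → anchor (Sample 1): v = (2.7/13.9)(92 − 81.6) + 21.7 = 23.72
anchor → Form 2025 (Sample 2): y = (11.5/3.5)(23.72 − 22.9) + 91.8 = 94.5

94.5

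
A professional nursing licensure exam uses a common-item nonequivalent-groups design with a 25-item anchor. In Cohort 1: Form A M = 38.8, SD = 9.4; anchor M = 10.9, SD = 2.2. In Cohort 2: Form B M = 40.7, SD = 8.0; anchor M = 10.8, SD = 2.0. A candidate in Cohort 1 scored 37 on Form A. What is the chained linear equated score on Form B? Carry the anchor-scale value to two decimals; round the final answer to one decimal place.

Form A → anchor (Cohort 1): v = (2.2/9.4)(37 − 38.8) + 10.9 = 10.48
anchor → Form B (Cohort 2): y = (8.0/2.0)(10.48 − 10.8) + 40.7 = 39.4

39.4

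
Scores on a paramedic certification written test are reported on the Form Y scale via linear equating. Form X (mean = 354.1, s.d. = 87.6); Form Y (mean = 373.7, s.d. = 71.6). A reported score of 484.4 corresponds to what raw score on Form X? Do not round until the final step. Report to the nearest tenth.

Invert y = (SD_Y/SD_X)(x − M_X) + M_Y:
x = (SD_X/SD_Y)(y − M_Y) + M_X = (87.6/71.6)(484.4 − 373.7) + 354.1
x = 1.223464 × 110.700 + 354.1 = 489.5

489.5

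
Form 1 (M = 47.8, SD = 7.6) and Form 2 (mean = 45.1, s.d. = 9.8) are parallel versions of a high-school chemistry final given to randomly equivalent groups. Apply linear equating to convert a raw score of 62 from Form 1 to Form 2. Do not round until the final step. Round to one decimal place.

63.4

Linear equating: y = (SD_Y/SD_X)(x − M_X) + M_Y
y = (9.8/7.6)(62 − 47.8) + 45.1
y = 1.289474 × 14.2 + 45.1 = 18.3105 + 45.1 = 63.4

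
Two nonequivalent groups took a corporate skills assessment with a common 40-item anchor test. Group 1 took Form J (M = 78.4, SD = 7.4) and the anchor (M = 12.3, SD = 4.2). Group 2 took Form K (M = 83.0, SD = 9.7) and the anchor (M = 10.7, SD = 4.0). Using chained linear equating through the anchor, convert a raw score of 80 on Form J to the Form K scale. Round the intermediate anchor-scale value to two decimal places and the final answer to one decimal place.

Form J → anchor (Group 1): v = (4.2/7.4)(80 − 78.4) + 12.3 = 13.21
anchor → Form K (Group 2): y = (9.7/4.0)(13.21 − 10.7) + 83.0 = 89.1

89.1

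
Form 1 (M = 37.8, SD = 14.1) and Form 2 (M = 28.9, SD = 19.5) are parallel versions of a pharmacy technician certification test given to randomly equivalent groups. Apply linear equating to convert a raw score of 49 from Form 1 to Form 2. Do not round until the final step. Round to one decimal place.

Linear equating: y = (SD_Y/SD_X)(x − M_X) + M_Y
y = (19.5/14.1)(49 − 37.8) + 28.9
y = 1.382979 × 11.2 + 28.9 = 15.4894 + 28.9 = 44.4

44.4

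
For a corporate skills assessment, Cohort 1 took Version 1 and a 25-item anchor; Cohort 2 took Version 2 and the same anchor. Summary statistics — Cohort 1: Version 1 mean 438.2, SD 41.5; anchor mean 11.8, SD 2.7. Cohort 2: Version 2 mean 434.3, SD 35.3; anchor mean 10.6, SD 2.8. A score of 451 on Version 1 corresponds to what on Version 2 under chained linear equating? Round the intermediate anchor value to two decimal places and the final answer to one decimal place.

459.9

Version 1 → anchor (Cohort 1): v = (2.7/41.5)(451 − 438.2) + 11.8 = 12.63
anchor → Version 2 (Cohort 2): y = (35.3/2.8)(12.63 − 10.6) + 434.3 = 459.9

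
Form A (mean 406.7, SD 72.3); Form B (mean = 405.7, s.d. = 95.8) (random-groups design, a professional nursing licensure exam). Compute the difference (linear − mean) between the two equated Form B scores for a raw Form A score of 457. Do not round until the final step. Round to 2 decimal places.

Mean-equated: 457 + (405.7 − 406.7) = 456.00
Linear-equated: (95.8/72.3)(457 − 406.7) + 405.7 = 472.349
Difference = 472.349 − 456.00 = 16.35

16.35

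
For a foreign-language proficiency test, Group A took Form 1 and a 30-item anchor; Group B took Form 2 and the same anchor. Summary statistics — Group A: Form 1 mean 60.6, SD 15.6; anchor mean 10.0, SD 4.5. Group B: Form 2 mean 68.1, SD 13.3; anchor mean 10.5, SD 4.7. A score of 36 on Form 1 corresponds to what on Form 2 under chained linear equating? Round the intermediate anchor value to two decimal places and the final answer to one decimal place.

Form 1 → anchor (Group A): v = (4.5/15.6)(36 − 60.6) + 10.0 = 2.90
anchor → Form 2 (Group B): y = (13.3/4.7)(2.90 − 10.5) + 68.1 = 46.6

46.6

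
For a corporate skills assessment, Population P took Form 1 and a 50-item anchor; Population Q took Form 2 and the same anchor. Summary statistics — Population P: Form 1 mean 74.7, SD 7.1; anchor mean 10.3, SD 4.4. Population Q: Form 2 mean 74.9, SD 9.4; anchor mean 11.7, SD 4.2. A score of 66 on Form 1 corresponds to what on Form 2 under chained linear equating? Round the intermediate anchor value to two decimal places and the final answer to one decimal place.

59.7

Form 1 → anchor (Population P): v = (4.4/7.1)(66 − 74.7) + 10.3 = 4.91
anchor → Form 2 (Population Q): y = (9.4/4.2)(4.91 − 11.7) + 74.9 = 59.7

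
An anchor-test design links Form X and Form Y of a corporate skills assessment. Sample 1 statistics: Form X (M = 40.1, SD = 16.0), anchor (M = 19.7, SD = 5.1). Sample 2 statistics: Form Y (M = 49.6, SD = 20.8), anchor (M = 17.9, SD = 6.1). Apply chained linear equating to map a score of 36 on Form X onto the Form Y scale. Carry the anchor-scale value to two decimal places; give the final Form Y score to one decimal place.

Form X → anchor (Sample 1): v = (5.1/16.0)(36 − 40.1) + 19.7 = 18.39
anchor → Form Y (Sample 2): y = (20.8/6.1)(18.39 − 17.9) + 49.6 = 51.3

51.3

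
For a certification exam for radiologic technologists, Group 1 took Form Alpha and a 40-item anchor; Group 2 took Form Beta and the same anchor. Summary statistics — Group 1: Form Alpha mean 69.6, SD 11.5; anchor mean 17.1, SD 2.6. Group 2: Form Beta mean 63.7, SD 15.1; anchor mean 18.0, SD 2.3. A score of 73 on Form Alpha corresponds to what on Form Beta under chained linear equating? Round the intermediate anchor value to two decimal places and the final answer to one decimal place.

62.8

Form Alpha → anchor (Group 1): v = (2.6/11.5)(73 − 69.6) + 17.1 = 17.87
anchor → Form Beta (Group 2): y = (15.1/2.3)(17.87 − 18.0) + 63.7 = 62.8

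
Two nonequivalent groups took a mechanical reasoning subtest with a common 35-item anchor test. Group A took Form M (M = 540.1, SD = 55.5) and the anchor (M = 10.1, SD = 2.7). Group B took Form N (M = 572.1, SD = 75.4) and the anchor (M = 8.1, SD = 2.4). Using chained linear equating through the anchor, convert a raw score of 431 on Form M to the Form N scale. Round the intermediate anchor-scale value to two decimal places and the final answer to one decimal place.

Form M → anchor (Group A): v = (2.7/55.5)(431 − 540.1) + 10.1 = 4.79
anchor → Form N (Group B): y = (75.4/2.4)(4.79 − 8.1) + 572.1 = 468.1

468.1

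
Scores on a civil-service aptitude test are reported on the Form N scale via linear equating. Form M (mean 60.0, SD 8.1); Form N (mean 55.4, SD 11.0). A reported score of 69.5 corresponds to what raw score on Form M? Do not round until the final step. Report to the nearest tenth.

Invert y = (SD_Y/SD_X)(x − M_X) + M_Y:
x = (SD_X/SD_Y)(y − M_Y) + M_X = (8.1/11.0)(69.5 − 55.4) + 60.0
x = 0.736364 × 14.100 + 60.0 = 70.4

70.4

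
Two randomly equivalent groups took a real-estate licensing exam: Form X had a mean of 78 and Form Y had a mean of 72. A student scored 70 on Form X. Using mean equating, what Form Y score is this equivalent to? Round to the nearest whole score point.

64

Mean equating: y = x + (M_Y − M_X) = 70 + (72 − 78) = 64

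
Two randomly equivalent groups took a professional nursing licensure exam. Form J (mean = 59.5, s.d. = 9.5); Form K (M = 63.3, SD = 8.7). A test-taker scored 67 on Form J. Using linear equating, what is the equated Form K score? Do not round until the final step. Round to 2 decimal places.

70.17

Linear equating: y = (SD_Y/SD_X)(x − M_X) + M_Y
y = (8.7/9.5)(67 − 59.5) + 63.3
y = 0.915789 × 7.5 + 63.3 = 6.8684 + 63.3 = 70.17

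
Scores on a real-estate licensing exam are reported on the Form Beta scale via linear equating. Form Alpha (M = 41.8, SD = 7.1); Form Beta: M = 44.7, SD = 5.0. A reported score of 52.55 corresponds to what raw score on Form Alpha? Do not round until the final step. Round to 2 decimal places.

Invert y = (SD_Y/SD_X)(x − M_X) + M_Y:
x = (SD_X/SD_Y)(y − M_Y) + M_X = (7.1/5.0)(52.55 − 44.7) + 41.8
x = 1.420000 × 7.850 + 41.8 = 52.95

52.95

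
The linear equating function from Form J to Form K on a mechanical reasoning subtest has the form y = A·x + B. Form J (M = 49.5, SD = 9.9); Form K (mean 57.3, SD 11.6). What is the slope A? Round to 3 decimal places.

A = SD_Y / SD_X = 11.6 / 9.9 = 1.172

1.172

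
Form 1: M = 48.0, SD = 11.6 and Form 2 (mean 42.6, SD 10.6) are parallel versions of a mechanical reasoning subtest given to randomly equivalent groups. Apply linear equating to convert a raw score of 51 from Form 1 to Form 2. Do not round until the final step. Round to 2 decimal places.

Linear equating: y = (SD_Y/SD_X)(x − M_X) + M_Y
y = (10.6/11.6)(51 − 48.0) + 42.6
y = 0.913793 × 3.0 + 42.6 = 2.7414 + 42.6 = 45.34

45.34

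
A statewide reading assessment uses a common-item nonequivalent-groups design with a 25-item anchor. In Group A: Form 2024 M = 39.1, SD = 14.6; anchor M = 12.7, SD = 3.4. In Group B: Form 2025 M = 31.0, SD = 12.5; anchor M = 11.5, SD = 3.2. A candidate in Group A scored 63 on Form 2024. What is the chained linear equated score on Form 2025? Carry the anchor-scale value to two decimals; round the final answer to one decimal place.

Form 2024 → anchor (Group A): v = (3.4/14.6)(63 − 39.1) + 12.7 = 18.27
anchor → Form 2025 (Group B): y = (12.5/3.2)(18.27 − 11.5) + 31.0 = 57.4

57.4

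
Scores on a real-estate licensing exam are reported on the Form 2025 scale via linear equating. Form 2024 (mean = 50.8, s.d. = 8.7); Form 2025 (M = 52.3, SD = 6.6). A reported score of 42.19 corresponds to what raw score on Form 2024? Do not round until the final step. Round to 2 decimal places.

37.47

Invert y = (SD_Y/SD_X)(x − M_X) + M_Y:
x = (SD_X/SD_Y)(y − M_Y) + M_X = (8.7/6.6)(42.19 − 52.3) + 50.8
x = 1.318182 × -10.110 + 50.8 = 37.47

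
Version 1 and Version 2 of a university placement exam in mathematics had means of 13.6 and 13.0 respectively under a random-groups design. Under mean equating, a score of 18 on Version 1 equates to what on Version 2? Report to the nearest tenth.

Mean equating: y = x + (M_Y − M_X) = 18 + (13.0 − 13.6) = 17.4

17.4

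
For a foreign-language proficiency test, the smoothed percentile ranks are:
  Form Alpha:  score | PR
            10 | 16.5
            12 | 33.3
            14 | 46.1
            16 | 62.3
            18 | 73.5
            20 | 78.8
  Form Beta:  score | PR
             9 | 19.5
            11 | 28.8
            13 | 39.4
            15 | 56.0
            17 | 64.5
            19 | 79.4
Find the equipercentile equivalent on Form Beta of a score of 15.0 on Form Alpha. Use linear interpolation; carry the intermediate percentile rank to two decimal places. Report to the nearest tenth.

PR of 15.0 on Form Alpha: 46.1 + (15.0 − 14)/(16 − 14) × (62.3 − 46.1) = 54.20
On Form Beta, PR 54.20 falls between score 13 (PR 39.4) and 15 (PR 56.0).
Interpolate: 13 + (54.20 − 39.4)/(56.0 − 39.4) × (15 − 13) = 14.8

14.8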